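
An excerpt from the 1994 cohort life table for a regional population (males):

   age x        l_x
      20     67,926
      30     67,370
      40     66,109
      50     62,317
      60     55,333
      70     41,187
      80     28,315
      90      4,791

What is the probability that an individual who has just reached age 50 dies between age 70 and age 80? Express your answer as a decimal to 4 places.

0.2066

This is the probability of reaching 70 but not 80, conditional on being alive at 50: (l_70 − l_80) / l_50.
= (41,187 − 28,315) / 62,317 = 12,872 / 62,317 = 0.206557.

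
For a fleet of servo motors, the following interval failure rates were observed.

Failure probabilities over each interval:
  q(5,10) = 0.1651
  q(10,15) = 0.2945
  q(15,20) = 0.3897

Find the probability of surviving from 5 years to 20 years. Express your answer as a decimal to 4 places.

0.3595

Chaining the interval survival probabilities: (1 − 0.1651) × (1 − 0.2945) × (1 − 0.3897).
= 0.8349 × 0.7055 × 0.6103 = 0.359480.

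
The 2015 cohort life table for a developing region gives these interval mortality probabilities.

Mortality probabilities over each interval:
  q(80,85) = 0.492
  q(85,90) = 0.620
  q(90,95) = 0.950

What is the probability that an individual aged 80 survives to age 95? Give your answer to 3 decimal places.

0.010

Survival from 80 to 95 is the product of surviving each interval: (1 − 0.492) × (1 − 0.620) × (1 − 0.950).
= 0.508 × 0.380 × 0.050 = 0.009652.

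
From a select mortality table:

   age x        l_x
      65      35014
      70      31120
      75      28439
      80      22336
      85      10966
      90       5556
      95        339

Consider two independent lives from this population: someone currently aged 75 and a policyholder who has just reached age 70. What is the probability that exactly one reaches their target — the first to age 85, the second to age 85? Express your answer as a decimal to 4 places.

0.4662

p₁ = l_85/l_75 = 10966/28439 = 0.385597; p₂ = l_85/l_70 = 10966/31120 = 0.352378.
P(exactly one) = p₁(1−p₂) + (1−p₁)p₂ = 0.249721 + 0.216502 = 0.466223.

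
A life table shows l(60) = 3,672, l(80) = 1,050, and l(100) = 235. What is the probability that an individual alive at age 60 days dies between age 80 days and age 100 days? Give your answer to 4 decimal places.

This is the probability of reaching 80 but not 100, conditional on being alive at 60: (l(80) − l(100)) / l(60).
= (1,050 − 235) / 3,672 = 815 / 3,672 = 0.221950.

0.2219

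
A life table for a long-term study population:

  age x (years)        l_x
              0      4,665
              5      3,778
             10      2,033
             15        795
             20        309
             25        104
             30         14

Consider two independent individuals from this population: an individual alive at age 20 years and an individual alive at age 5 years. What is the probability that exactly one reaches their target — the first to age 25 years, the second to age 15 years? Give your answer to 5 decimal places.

p₁ = l_25/l_20 = 104/309 = 0.336570; p₂ = l_15/l_5 = 795/3,778 = 0.210429.
P(exactly one) = p₁(1−p₂) + (1−p₁)p₂ = 0.265746 + 0.139605 = 0.405351.

0.40535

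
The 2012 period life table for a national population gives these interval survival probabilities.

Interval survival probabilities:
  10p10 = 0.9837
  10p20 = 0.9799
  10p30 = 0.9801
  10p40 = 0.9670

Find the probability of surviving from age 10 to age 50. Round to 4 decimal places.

40p10 = 0.9837 × 0.9799 × 0.9801 × 0.9670.
= 0.913569.

0.9136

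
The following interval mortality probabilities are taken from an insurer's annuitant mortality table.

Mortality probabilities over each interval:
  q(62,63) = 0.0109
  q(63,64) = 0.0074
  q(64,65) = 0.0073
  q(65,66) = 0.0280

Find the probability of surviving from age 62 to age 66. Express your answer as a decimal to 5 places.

0.94732

Survival from 62 to 66 is the product of surviving each interval: (1 − 0.0109) × (1 − 0.0074) × (1 − 0.0073) × (1 − 0.0280).
= 0.9891 × 0.9926 × 0.9927 × 0.9720 = 0.947324.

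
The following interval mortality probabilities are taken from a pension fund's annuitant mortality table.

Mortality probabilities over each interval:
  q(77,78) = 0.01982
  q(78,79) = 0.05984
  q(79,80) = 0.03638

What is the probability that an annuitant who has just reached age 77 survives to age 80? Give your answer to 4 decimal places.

0.8880

Survival from 77 to 80 is the product of surviving each interval: (1 − 0.01982) × (1 − 0.05984) × (1 − 0.03638).
= 0.98018 × 0.94016 × 0.96362 = 0.888001.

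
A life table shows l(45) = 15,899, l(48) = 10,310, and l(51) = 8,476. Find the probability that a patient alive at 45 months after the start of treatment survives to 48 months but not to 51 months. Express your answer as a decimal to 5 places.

This is the probability of reaching 48 but not 51, conditional on being alive at 45: (l(48) − l(51)) / l(45).
= (10,310 − 8,476) / 15,899 = 1,834 / 15,899 = 0.115353.

0.11535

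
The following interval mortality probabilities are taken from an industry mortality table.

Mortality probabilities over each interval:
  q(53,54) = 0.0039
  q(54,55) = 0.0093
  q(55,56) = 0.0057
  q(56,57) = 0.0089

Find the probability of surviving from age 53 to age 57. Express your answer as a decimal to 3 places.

P(survive 53→57) = (1 − 0.0039) × (1 − 0.0093) × (1 − 0.0057) × (1 − 0.0089).
= 0.9961 × 0.9907 × 0.9943 × 0.9911 = 0.972479.

0.972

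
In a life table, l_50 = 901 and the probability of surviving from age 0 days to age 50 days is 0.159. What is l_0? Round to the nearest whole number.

l_0 = l_50 / p = 901 / 0.159 = 5667.

5667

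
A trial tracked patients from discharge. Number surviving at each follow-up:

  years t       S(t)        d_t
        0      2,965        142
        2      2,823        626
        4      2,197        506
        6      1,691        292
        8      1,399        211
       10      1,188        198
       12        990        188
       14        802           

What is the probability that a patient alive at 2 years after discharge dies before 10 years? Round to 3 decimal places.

P(die before 10 | alive at 2) = 1 − S(10)/S(2) = 1 − 1,188/2,823 = (1,635)/2,823 = 0.579171.

0.579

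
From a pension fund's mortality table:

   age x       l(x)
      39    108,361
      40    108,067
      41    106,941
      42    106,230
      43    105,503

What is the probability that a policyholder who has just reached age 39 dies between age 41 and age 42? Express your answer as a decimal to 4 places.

0.0066

This is the probability of reaching 41 but not 42, conditional on being alive at 39: (l(41) − l(42)) / l(39).
= (106,941 − 106,230) / 108,361 = 711 / 108,361 = 0.006561.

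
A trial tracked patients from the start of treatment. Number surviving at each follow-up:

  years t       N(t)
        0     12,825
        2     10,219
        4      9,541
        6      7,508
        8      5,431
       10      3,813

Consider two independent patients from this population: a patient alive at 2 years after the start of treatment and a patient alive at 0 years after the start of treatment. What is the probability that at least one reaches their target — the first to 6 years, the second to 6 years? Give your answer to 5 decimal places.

0.89002

p₁ = N(6)/N(2) = 7,508/10,219 = 0.734710; p₂ = N(6)/N(0) = 7,508/12,825 = 0.585419.
P(at least one) = 1 − (1−p₁)(1−p₂) = 1 − 0.265290 × 0.414581 = 0.890016.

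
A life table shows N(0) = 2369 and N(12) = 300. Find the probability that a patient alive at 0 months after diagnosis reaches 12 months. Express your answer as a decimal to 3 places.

0.127

The conditional survival probability is N(12)/N(0) = 300/2369 = 0.126636.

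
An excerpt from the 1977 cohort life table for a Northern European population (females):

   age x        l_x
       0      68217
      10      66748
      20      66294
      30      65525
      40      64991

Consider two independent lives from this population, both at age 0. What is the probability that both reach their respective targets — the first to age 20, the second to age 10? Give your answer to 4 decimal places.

0.9509

p₁ = l_20/l_0 = 66294/68217 = 0.971811; p₂ = l_10/l_0 = 66748/68217 = 0.978466.
P(both) = p₁ × p₂ = 0.971811 × 0.978466 = 0.950884.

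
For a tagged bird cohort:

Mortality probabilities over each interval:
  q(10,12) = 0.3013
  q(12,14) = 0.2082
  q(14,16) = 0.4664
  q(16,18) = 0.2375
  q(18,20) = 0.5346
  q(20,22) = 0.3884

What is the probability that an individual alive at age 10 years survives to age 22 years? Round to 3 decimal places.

0.064

Chaining the interval survival probabilities: (1 − 0.3013) × (1 − 0.2082) × (1 − 0.4664) × (1 − 0.2375) × (1 − 0.5346) × (1 − 0.3884).
= 0.6987 × 0.7918 × 0.5336 × 0.7625 × 0.4654 × 0.6116 = 0.064070.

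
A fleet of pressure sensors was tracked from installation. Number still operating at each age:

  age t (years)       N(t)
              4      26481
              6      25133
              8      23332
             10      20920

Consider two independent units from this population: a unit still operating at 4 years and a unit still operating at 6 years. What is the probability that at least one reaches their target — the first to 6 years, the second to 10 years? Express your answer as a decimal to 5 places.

0.99147

p₁ = N(6)/N(4) = 25133/26481 = 0.949096; p₂ = N(10)/N(6) = 20920/25133 = 0.832372.
P(at least one) = 1 − (1−p₁)(1−p₂) = 1 − 0.050904 × 0.167628 = 0.991467.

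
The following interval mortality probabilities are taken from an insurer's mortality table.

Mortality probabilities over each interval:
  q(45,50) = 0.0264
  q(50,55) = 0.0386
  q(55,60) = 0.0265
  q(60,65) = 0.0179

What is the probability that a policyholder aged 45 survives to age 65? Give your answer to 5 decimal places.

The overall survival probability is (1 − 0.0264) × (1 − 0.0386) × (1 − 0.0265) × (1 − 0.0179).
= 0.9736 × 0.9614 × 0.9735 × 0.9821 = 0.894904.

0.89490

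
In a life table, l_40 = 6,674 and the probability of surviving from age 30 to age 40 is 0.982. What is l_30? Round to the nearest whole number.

l_30 = l_40 / p = 6,674 / 0.982 = 6796.

6796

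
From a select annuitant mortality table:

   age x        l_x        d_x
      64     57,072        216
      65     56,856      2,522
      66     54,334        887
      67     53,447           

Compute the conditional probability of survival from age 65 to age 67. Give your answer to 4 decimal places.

We want 2p65 = l_67/l_65.
The conditional survival probability is l_67/l_65 = 53,447/56,856 = 0.940042.

0.9400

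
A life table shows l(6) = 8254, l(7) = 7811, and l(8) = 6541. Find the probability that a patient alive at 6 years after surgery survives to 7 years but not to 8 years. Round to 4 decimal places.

0.1539

This is the probability of reaching 7 but not 8, conditional on being alive at 6: (l(7) − l(8)) / l(6).
= (7811 − 6541) / 8254 = 1270 / 8254 = 0.153865.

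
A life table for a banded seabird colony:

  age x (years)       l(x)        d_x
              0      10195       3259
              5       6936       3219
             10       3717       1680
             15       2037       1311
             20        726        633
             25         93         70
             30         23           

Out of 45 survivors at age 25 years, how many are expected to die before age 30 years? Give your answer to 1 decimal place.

33.9

The relevant probability is 1 − 23/93 = 0.752688.
Expected number = 45 × 0.752688 = 33.9.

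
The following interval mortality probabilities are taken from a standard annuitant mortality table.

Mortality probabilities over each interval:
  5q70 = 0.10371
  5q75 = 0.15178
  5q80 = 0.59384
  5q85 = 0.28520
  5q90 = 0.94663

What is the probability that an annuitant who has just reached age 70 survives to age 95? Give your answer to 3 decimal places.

0.012

The overall survival probability is (1 − 0.10371) × (1 − 0.15178) × (1 − 0.59384) × (1 − 0.28520) × (1 − 0.94663).
= 0.89629 × 0.84822 × 0.40616 × 0.71480 × 0.05337 = 0.011780.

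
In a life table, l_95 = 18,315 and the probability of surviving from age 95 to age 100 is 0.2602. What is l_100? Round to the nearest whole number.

4766

l_100 = l_95 × p = 18,315 × 0.2602 = 4766.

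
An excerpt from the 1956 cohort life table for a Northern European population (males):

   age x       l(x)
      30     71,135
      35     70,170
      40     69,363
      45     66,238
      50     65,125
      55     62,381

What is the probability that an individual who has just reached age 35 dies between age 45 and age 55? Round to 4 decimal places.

0.0550

This is the probability of reaching 45 but not 55, conditional on being alive at 35: (l(45) − l(55)) / l(35).
= (66,238 − 62,381) / 70,170 = 3,857 / 70,170 = 0.054967.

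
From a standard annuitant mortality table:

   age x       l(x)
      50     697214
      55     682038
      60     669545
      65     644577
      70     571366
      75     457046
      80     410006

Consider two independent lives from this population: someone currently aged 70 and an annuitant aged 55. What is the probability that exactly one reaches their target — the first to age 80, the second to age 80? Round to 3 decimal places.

0.456

p₁ = l(80)/l(70) = 410006/571366 = 0.717589; p₂ = l(80)/l(55) = 410006/682038 = 0.601148.
P(exactly one) = p₁(1−p₂) + (1−p₁)p₂ = 0.286212 + 0.169771 = 0.455983.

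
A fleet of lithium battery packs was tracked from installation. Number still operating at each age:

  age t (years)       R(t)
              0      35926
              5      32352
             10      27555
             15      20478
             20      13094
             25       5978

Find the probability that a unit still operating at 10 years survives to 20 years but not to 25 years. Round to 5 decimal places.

0.25825

This is the probability of reaching 20 but not 25, conditional on being operational at 10: (R(20) − R(25)) / R(10).
= (13094 − 5978) / 27555 = 7116 / 27555 = 0.258247.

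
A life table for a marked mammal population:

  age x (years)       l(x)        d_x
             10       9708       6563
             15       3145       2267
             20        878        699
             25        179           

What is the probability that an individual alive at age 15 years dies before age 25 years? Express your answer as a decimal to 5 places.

0.94308

P(die before 25 | alive at 15) = 1 − l(25)/l(15) = 1 − 179/3145 = (2966)/3145 = 0.943084.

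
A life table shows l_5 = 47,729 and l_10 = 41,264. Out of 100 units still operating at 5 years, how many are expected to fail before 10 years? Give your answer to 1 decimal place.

13.5

The relevant probability is 1 − 41,264/47,729 = 0.135452.
Expected number = 100 × 0.135452 = 13.5.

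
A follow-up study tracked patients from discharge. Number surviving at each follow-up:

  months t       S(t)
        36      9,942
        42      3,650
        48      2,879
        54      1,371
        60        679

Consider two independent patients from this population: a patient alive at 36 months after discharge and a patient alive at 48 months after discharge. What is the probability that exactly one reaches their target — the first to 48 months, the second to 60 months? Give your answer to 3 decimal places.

p₁ = S(48)/S(36) = 2,879/9,942 = 0.289580; p₂ = S(60)/S(48) = 679/2,879 = 0.235846.
P(exactly one) = p₁(1−p₂) + (1−p₁)p₂ = 0.221284 + 0.167550 = 0.388833.

0.389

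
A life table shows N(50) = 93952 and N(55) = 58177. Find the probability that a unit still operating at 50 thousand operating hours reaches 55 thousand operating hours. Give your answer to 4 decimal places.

The conditional survival probability is N(55)/N(50) = 58177/93952 = 0.619220.

0.6192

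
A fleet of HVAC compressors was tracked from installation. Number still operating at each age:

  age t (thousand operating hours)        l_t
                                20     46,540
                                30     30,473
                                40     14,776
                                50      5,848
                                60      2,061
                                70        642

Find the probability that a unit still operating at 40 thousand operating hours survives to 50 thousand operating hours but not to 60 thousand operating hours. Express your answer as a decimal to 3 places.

0.256

This is the probability of reaching 50 but not 60, conditional on being operational at 40: (l_50 − l_60) / l_40.
= (5,848 − 2,061) / 14,776 = 3,787 / 14,776 = 0.256294.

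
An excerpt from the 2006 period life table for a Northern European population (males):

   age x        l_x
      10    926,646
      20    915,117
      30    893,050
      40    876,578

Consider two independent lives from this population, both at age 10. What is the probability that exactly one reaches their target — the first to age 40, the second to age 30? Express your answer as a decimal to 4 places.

0.0864

p₁ = l_40/l_10 = 876,578/926,646 = 0.945969; p₂ = l_30/l_10 = 893,050/926,646 = 0.963745.
P(exactly one) = p₁(1−p₂) + (1−p₁)p₂ = 0.034296 + 0.052072 = 0.086368.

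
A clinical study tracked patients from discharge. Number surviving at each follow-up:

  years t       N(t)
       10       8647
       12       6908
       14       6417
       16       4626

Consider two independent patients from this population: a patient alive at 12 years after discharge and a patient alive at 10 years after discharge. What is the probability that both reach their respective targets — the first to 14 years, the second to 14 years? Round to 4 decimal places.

p₁ = N(14)/N(12) = 6417/6908 = 0.928923; p₂ = N(14)/N(10) = 6417/8647 = 0.742107.
P(both) = p₁ × p₂ = 0.928923 × 0.742107 = 0.689360.

0.6894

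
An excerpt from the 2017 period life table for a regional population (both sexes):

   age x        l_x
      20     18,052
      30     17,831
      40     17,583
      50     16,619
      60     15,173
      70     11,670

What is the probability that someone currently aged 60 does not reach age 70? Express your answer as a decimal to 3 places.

0.231

P(die before 70 | alive at 60) = 1 − l_70/l_60 = 1 − 11,670/15,173 = (3,503)/15,173 = 0.230871.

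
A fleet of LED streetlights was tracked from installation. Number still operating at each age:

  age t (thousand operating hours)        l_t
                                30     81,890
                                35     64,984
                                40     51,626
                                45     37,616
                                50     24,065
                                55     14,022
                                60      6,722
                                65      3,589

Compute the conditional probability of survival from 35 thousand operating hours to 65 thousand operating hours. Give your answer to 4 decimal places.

The conditional survival probability is l_65/l_35 = 3,589/64,984 = 0.055229.

0.0552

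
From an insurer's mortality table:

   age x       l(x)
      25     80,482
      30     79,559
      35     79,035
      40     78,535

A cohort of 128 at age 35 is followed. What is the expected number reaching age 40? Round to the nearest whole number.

The relevant probability is 78,535/79,035 = 0.993674.
Expected number = 128 × 0.993674 = 127.

127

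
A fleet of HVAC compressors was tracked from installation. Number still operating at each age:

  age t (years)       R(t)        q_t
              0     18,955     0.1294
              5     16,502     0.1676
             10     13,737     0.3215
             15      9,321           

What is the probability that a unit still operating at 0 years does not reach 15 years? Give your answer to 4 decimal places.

0.5083

P(fail before 15 | operational at 0) = 1 − R(15)/R(0) = 1 − 9,321/18,955 = (9,634)/18,955 = 0.508256.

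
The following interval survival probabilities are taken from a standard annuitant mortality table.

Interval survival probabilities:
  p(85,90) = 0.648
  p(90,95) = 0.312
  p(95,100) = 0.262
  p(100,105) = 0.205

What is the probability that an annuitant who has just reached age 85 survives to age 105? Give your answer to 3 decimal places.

0.011

Survival from 85 to 105 is the product of surviving each interval: 0.648 × 0.312 × 0.262 × 0.205.
= 0.010859.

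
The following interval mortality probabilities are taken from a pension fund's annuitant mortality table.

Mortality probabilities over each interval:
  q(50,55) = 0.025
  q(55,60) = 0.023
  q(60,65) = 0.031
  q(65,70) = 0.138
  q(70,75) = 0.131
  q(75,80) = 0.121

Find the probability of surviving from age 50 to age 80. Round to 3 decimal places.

0.608

P(survive 50→80) = (1 − 0.025) × (1 − 0.023) × (1 − 0.031) × (1 − 0.138) × (1 − 0.131) × (1 − 0.121).
= 0.975 × 0.977 × 0.969 × 0.862 × 0.869 × 0.879 = 0.607769.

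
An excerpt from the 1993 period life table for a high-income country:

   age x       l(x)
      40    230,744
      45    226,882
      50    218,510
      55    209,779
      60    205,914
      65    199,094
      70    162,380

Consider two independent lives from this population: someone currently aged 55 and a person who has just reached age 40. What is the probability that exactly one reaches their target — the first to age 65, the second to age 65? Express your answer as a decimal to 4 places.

p₁ = l(65)/l(55) = 199,094/209,779 = 0.949065; p₂ = l(65)/l(40) = 199,094/230,744 = 0.862835.
P(exactly one) = p₁(1−p₂) + (1−p₁)p₂ = 0.130179 + 0.043949 = 0.174127.

0.1741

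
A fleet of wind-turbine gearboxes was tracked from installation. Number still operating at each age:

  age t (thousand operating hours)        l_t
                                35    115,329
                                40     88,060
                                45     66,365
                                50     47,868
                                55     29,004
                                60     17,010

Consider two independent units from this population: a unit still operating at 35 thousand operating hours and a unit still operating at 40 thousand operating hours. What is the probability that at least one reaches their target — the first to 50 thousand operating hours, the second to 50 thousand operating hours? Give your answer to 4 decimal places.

0.7330

p₁ = l_50/l_35 = 47,868/115,329 = 0.415056; p₂ = l_50/l_40 = 47,868/88,060 = 0.543584.
P(at least one) = 1 − (1−p₁)(1−p₂) = 1 − 0.584944 × 0.456416 = 0.733022.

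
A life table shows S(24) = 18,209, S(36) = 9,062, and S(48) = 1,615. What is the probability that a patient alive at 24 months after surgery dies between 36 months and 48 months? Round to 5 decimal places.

0.40897

This is the probability of reaching 36 but not 48, conditional on being alive at 24: (S(36) − S(48)) / S(24).
= (9,062 − 1,615) / 18,209 = 7,447 / 18,209 = 0.408974.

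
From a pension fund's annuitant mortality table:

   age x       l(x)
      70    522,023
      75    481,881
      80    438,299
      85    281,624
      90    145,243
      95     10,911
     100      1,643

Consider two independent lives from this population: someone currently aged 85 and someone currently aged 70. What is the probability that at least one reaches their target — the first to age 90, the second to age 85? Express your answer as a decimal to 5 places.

p₁ = l(90)/l(85) = 145,243/281,624 = 0.515734; p₂ = l(85)/l(70) = 281,624/522,023 = 0.539486.
P(at least one) = 1 − (1−p₁)(1−p₂) = 1 − 0.484266 × 0.460514 = 0.776989.

0.77699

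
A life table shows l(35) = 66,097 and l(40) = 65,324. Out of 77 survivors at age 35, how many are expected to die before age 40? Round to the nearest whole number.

The relevant probability is 1 − 65,324/66,097 = 0.011695.
Expected number = 77 × 0.011695 = 1.

1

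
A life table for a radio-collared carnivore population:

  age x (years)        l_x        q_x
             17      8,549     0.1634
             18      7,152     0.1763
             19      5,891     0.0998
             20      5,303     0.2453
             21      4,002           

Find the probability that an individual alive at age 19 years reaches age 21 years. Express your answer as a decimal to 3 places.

0.679

The conditional survival probability is l_21/l_19 = 4,002/5,891 = 0.679341.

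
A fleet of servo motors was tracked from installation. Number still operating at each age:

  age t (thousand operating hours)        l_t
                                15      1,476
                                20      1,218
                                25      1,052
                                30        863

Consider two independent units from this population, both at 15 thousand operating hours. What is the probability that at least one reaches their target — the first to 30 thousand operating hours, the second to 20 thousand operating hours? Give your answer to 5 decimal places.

p₁ = l_30/l_15 = 863/1,476 = 0.584688; p₂ = l_20/l_15 = 1,218/1,476 = 0.825203.
P(at least one) = 1 − (1−p₁)(1−p₂) = 1 − 0.415312 × 0.174797 = 0.927405.

0.92740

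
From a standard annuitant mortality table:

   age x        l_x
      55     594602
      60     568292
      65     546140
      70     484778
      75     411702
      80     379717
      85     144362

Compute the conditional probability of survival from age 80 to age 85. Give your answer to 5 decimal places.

We want 5p80 = l_85/l_80.
The conditional survival probability is l_85/l_80 = 144362/379717 = 0.380183.

0.38018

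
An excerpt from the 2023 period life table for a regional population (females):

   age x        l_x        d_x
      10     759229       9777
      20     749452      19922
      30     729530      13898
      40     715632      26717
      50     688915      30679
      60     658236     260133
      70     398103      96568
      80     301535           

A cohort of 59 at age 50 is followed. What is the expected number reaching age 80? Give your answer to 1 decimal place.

The relevant probability is 301535/688915 = 0.437696.
Expected number = 59 × 0.437696 = 25.8.

25.8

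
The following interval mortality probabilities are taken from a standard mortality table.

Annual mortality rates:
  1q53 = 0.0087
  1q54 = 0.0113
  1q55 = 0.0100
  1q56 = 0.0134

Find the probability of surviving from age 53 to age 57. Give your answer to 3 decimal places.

Chaining the interval survival probabilities: (1 − 0.0087) × (1 − 0.0113) × (1 − 0.0100) × (1 − 0.0134).
= 0.9913 × 0.9887 × 0.9900 × 0.9866 = 0.957295.

0.957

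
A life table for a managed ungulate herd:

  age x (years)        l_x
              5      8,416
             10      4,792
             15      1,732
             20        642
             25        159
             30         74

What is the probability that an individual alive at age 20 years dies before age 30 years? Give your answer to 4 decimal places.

0.8847

P(die before 30 | alive at 20) = 1 − l_30/l_20 = 1 − 74/642 = (568)/642 = 0.884735.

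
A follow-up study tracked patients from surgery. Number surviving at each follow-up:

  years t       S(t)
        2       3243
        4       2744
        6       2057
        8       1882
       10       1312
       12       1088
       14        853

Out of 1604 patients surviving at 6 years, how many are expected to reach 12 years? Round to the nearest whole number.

The relevant probability is 1088/2057 = 0.528926.
Expected number = 1604 × 0.528926 = 848.

848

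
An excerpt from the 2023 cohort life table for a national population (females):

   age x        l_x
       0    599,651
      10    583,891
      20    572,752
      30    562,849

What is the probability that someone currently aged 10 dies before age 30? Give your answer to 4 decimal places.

P(die before 30 | alive at 10) = 1 − l_30/l_10 = 1 − 562,849/583,891 = (21,042)/583,891 = 0.036038.

0.0360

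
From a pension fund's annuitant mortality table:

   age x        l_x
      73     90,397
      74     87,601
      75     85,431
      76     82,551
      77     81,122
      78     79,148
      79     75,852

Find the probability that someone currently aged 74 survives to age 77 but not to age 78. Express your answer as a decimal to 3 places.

0.023

We want 3|1q74 = (l_77 − l_78)/l_74.
This is the probability of reaching 77 but not 78, conditional on being alive at 74: (l_77 − l_78) / l_74.
= (81,122 − 79,148) / 87,601 = 1,974 / 87,601 = 0.022534.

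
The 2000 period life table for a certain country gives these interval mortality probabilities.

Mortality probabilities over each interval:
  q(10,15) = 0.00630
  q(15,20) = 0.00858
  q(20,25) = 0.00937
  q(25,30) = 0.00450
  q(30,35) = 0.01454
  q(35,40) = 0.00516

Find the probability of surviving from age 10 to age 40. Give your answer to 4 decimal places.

Survival from 10 to 40 is the product of surviving each interval: (1 − 0.00630) × (1 − 0.00858) × (1 − 0.00937) × (1 − 0.00450) × (1 − 0.01454) × (1 − 0.00516).
= 0.99370 × 0.99142 × 0.99063 × 0.99550 × 0.98546 × 0.99484 = 0.952485.

0.9525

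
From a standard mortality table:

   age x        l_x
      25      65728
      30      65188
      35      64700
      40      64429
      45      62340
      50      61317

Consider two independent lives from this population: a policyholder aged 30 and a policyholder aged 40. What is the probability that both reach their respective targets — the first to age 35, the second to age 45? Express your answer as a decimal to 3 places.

p₁ = l_35/l_30 = 64700/65188 = 0.992514; p₂ = l_45/l_40 = 62340/64429 = 0.967577.
P(both) = p₁ × p₂ = 0.992514 × 0.967577 = 0.960334.

0.960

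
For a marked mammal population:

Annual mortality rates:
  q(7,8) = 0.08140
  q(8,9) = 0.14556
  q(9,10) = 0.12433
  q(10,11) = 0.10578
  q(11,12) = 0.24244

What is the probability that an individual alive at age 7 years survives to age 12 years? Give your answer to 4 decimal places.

0.4656

The overall survival probability is (1 − 0.08140) × (1 − 0.14556) × (1 − 0.12433) × (1 − 0.10578) × (1 − 0.24244).
= 0.91860 × 0.85444 × 0.87567 × 0.89422 × 0.75756 = 0.465597.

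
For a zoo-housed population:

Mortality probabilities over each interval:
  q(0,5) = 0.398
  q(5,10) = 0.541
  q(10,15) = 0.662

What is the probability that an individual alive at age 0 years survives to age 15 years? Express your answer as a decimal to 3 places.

The overall survival probability is (1 − 0.398) × (1 − 0.541) × (1 − 0.662).
= 0.602 × 0.459 × 0.338 = 0.093395.

0.093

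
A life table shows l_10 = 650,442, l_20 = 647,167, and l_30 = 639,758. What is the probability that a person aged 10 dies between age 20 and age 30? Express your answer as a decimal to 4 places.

We want 10|10q10 = (l_20 − l_30)/l_10.
This is the probability of reaching 20 but not 30, conditional on being alive at 10: (l_20 − l_30) / l_10.
= (647,167 − 639,758) / 650,442 = 7,409 / 650,442 = 0.011391.

0.0114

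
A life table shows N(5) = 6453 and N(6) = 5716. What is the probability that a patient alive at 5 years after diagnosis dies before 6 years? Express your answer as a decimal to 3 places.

P(die before 6 | alive at 5) = 1 − N(6)/N(5) = 1 − 5716/6453 = (737)/6453 = 0.114210.

0.114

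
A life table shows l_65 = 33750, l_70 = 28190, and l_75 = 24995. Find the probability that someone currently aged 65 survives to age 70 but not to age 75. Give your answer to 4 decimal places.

This is the probability of reaching 70 but not 75, conditional on being alive at 65: (l_70 − l_75) / l_65.
= (28190 − 24995) / 33750 = 3195 / 33750 = 0.094667.

0.0947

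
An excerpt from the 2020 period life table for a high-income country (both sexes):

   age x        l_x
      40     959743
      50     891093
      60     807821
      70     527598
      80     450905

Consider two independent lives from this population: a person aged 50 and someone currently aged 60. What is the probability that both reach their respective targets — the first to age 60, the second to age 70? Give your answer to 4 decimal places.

0.5921

p₁ = l_60/l_50 = 807821/891093 = 0.906551; p₂ = l_70/l_60 = 527598/807821 = 0.653113.
P(both) = p₁ × p₂ = 0.906551 × 0.653113 = 0.592080.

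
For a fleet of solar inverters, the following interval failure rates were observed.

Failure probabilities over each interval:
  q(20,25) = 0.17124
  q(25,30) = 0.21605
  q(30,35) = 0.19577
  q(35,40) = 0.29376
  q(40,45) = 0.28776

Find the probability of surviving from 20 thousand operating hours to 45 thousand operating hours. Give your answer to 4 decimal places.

Survival from 20 to 45 is the product of surviving each interval: (1 − 0.17124) × (1 − 0.21605) × (1 − 0.19577) × (1 − 0.29376) × (1 − 0.28776).
= 0.82876 × 0.78395 × 0.80423 × 0.70624 × 0.71224 = 0.262831.

0.2628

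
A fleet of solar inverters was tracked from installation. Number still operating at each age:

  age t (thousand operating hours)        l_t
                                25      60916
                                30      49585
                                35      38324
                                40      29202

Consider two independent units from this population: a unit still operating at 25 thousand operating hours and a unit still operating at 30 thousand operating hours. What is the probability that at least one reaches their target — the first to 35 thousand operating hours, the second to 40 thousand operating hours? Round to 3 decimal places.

0.848

p₁ = l_35/l_25 = 38324/60916 = 0.629129; p₂ = l_40/l_30 = 29202/49585 = 0.588928.
P(at least one) = 1 − (1−p₁)(1−p₂) = 1 − 0.370871 × 0.411072 = 0.847545.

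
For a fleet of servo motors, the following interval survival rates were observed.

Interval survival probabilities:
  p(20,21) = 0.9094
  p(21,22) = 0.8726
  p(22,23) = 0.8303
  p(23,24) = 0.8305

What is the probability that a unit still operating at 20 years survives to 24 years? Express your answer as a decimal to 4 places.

0.5472

Chaining the interval survival probabilities: 0.9094 × 0.8726 × 0.8303 × 0.8305.
= 0.547198.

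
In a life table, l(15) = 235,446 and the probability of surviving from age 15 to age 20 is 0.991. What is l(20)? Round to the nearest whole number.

l(20) = l(15) × p = 235,446 × 0.991 = 233327.

233327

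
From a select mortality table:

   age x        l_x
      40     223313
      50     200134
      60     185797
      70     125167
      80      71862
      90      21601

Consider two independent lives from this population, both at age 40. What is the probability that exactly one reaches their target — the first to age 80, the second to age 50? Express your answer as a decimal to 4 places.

0.6412

p₁ = l_80/l_40 = 71862/223313 = 0.321799; p₂ = l_50/l_40 = 200134/223313 = 0.896204.
P(exactly one) = p₁(1−p₂) + (1−p₁)p₂ = 0.033401 + 0.607806 = 0.641208.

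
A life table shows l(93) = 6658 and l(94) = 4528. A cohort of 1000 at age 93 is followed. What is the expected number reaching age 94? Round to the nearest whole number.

The relevant probability is 4528/6658 = 0.680084.
Expected number = 1000 × 0.680084 = 680.

680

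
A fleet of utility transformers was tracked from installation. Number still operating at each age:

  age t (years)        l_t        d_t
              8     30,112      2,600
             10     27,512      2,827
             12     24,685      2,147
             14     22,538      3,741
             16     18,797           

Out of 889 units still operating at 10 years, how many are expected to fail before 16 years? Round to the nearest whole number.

282

The relevant probability is 1 − 18,797/27,512 = 0.316771.
Expected number = 889 × 0.316771 = 282.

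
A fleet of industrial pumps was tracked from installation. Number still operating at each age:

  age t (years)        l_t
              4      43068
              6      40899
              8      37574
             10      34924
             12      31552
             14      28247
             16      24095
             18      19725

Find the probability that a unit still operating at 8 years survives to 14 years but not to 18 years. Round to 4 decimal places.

This is the probability of reaching 14 but not 18, conditional on being operational at 8: (l_14 − l_18) / l_8.
= (28247 − 19725) / 37574 = 8522 / 37574 = 0.226806.

0.2268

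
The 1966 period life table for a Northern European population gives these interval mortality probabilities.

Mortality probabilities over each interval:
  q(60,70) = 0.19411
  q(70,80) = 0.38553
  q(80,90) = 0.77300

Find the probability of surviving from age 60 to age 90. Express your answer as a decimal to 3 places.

P(survive 60→90) = (1 − 0.19411) × (1 − 0.38553) × (1 − 0.77300).
= 0.80589 × 0.61447 × 0.22700 = 0.112409.

0.112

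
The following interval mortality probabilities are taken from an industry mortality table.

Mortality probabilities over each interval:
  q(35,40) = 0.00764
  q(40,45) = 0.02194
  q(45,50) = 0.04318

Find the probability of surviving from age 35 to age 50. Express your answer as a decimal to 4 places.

0.9287

The overall survival probability is (1 − 0.00764) × (1 − 0.02194) × (1 − 0.04318).
= 0.99236 × 0.97806 × 0.95682 = 0.928678.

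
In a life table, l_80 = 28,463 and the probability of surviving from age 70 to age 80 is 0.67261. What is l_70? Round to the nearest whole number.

l_70 = l_80 / p = 28,463 / 0.67261 = 42317.

42317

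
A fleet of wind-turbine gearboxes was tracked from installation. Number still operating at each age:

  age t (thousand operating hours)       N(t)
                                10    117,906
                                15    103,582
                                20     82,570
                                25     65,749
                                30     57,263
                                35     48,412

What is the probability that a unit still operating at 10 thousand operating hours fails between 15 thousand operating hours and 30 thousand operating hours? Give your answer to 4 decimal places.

This is the probability of reaching 15 but not 30, conditional on being operational at 10: (N(15) − N(30)) / N(10).
= (103,582 − 57,263) / 117,906 = 46,319 / 117,906 = 0.392847.

0.3928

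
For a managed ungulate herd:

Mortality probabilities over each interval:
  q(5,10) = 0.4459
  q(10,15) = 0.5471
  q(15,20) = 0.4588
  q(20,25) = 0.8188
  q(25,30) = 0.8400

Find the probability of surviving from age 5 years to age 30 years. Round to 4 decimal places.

Survival from 5 to 30 is the product of surviving each interval: (1 − 0.4459) × (1 − 0.5471) × (1 − 0.4588) × (1 − 0.8188) × (1 − 0.8400).
= 0.5541 × 0.4529 × 0.5412 × 0.1812 × 0.1600 = 0.003938.

0.0039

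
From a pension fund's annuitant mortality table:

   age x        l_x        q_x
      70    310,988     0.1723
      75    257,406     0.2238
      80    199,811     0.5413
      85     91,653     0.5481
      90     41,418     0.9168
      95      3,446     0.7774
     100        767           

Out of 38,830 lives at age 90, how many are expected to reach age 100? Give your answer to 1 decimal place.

719.1

The relevant probability is 767/41,418 = 0.018519.
Expected number = 38,830 × 0.018519 = 719.1.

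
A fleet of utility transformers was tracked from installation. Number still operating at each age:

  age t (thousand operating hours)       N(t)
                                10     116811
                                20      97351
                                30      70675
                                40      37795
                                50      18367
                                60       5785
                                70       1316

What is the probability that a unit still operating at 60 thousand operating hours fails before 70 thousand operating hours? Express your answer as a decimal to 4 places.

P(fail before 70 | operational at 60) = 1 − N(70)/N(60) = 1 − 1316/5785 = (4469)/5785 = 0.772515.

0.7725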